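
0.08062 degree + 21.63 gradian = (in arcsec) 7.037e+04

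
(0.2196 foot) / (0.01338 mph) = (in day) 0.0001295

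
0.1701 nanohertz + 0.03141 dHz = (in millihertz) 3.141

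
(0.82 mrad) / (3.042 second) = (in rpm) 0.002574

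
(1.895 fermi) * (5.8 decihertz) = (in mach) 3.228e-18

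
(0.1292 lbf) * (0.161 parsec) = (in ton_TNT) 6.824e+05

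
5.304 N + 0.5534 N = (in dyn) 5.857e+05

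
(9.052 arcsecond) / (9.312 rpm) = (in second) 4.5e-05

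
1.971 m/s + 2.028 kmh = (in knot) 4.926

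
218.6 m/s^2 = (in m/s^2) 218.6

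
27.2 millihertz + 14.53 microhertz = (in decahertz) 0.002721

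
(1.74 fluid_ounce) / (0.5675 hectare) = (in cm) 9.067e-07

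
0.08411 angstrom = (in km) 8.411e-15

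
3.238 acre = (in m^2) 1.31e+04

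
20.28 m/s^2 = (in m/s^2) 20.28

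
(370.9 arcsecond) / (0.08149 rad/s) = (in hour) 6.129e-06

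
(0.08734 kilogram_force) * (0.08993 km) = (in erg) 7.703e+08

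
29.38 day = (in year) 0.08049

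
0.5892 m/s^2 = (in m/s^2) 0.5892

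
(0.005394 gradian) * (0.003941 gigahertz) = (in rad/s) 333.9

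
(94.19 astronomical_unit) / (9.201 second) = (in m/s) 1.531e+12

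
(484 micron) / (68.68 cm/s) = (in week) 1.165e-09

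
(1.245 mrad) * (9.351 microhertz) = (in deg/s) 6.67e-07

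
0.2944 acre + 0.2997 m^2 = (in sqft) 1.283e+04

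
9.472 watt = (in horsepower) 0.0127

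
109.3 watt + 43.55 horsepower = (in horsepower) 43.7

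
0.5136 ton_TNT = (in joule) 2.149e+09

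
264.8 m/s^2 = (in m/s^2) 264.8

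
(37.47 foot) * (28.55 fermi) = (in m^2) 3.261e-13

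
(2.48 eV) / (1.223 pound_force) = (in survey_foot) 2.396e-19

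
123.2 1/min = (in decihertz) 20.53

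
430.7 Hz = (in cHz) 4.307e+04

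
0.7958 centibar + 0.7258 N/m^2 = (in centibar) 0.7965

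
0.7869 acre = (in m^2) 3184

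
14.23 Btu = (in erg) 1.501e+11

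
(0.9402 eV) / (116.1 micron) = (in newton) 1.297e-15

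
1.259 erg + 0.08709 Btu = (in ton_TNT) 2.196e-08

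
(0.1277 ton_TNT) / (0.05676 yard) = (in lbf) 2.314e+09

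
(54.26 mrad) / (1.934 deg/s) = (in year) 5.097e-08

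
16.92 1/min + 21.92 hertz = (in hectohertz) 0.222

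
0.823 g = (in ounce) 0.02903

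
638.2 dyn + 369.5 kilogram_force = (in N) 3624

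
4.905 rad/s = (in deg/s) 281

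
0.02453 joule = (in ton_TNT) 5.863e-12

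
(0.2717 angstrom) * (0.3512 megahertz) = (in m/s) 9.542e-06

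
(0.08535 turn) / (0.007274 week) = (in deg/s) 0.006984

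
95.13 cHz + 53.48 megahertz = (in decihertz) 5.348e+08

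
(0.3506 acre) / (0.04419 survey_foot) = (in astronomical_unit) 7.041e-07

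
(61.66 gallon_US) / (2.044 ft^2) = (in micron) 1.229e+06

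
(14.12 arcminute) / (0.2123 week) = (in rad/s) 3.199e-08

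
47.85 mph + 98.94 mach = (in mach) 99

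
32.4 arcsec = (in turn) 2.5e-05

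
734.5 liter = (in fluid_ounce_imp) 2.585e+04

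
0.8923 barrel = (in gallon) 37.48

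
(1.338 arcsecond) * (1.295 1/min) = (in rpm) 1.337e-06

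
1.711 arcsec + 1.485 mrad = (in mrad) 1.493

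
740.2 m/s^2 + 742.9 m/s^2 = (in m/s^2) 1483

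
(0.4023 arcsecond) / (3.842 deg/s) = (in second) 2.909e-05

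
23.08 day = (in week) 3.297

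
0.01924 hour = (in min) 1.154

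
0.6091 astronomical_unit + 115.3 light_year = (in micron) 1.091e+24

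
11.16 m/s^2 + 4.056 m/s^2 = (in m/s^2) 15.22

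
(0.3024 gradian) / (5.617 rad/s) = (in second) 0.0008457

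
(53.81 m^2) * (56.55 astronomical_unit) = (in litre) 4.552e+17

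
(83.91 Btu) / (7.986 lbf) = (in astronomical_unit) 1.666e-08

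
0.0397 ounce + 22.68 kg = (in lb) 50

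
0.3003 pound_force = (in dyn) 1.336e+05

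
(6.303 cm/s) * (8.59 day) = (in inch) 1.842e+06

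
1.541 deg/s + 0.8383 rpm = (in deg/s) 6.571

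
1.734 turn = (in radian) 10.9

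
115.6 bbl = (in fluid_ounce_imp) 6.468e+05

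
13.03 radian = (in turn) 2.074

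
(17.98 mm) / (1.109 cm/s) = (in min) 0.02702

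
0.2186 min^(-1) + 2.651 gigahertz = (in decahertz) 2.651e+08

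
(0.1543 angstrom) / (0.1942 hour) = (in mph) 4.937e-14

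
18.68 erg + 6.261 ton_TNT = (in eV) 1.635e+29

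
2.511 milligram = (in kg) 2.511e-06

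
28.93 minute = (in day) 0.02009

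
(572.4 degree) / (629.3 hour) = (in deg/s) 0.0002527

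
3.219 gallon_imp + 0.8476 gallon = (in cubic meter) 0.01784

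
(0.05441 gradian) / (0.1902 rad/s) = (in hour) 1.248e-06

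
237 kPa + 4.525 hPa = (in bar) 2.375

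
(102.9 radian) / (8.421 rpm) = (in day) 0.001351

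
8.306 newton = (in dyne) 8.306e+05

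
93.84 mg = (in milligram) 93.84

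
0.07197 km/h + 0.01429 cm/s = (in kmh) 0.07248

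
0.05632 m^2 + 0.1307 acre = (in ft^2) 5694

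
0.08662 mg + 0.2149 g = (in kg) 0.000215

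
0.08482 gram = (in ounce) 0.002992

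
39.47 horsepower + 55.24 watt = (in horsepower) 39.54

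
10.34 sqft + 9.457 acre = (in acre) 9.457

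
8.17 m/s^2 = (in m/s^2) 8.17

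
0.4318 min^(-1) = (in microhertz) 7197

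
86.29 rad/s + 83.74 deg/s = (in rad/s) 87.75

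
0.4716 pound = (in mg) 2.139e+05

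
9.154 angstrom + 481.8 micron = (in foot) 0.001581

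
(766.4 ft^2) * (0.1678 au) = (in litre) 1.787e+15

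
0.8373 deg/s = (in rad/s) 0.01461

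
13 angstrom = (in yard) 1.422e-09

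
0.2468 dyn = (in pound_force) 5.548e-07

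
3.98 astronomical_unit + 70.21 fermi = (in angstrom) 5.954e+21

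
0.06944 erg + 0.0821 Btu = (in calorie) 20.7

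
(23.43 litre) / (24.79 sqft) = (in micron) 1.017e+04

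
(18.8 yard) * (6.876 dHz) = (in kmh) 42.55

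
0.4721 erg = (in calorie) 1.128e-08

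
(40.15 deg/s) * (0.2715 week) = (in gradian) 7.325e+06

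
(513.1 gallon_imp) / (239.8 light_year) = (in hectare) 1.028e-22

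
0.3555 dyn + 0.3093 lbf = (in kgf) 0.1403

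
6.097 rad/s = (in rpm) 58.22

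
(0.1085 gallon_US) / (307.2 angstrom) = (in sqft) 1.439e+05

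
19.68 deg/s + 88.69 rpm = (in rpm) 91.97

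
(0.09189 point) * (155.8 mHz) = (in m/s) 5.051e-06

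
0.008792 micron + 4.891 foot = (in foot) 4.891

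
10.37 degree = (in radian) 0.181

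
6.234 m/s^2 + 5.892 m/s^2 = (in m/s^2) 12.13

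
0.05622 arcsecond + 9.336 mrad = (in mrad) 9.336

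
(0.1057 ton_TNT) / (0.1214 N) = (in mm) 3.643e+12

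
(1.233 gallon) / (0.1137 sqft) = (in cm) 44.19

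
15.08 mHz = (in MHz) 1.508e-08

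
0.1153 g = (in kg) 0.0001153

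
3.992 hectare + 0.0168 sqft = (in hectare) 3.992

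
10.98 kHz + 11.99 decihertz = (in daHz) 1098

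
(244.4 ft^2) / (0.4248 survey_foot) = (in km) 0.1754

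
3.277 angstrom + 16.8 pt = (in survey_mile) 3.683e-06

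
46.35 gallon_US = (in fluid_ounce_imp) 6175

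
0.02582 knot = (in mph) 0.02971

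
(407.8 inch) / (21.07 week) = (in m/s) 8.128e-07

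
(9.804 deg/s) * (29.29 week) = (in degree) 1.737e+08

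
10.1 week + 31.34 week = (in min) 4.177e+05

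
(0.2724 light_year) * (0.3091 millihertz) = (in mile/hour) 1.782e+12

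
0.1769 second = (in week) 2.925e-07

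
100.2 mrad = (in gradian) 6.379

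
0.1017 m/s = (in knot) 0.1977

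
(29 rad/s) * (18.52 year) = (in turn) 2.696e+09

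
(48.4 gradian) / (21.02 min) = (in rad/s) 0.0006028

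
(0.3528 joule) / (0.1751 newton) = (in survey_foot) 6.61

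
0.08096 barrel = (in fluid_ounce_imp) 453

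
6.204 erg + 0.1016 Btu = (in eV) 6.691e+20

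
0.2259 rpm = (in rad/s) 0.02366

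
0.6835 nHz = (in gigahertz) 6.835e-19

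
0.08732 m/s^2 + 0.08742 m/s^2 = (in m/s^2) 0.1747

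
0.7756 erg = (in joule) 7.756e-08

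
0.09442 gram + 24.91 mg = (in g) 0.1193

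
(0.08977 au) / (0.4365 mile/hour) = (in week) 1.138e+05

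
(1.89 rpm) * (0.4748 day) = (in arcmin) 2.791e+07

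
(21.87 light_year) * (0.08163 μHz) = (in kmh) 6.08e+10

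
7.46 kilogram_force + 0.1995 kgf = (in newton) 75.11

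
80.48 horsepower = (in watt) 6.001e+04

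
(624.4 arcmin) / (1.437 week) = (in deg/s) 1.197e-05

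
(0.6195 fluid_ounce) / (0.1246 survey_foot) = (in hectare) 4.824e-08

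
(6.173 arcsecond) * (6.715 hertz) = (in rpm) 0.001919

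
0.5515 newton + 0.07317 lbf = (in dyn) 8.77e+04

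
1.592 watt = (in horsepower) 0.002135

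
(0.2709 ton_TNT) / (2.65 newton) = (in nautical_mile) 2.309e+05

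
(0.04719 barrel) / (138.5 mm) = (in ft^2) 0.5831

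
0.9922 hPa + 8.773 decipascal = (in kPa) 0.1001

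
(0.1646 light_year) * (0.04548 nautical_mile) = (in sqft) 1.412e+18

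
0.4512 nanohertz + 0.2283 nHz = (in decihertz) 6.795e-09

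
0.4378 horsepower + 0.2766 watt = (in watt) 326.7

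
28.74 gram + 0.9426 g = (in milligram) 2.968e+04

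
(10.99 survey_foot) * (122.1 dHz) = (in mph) 91.49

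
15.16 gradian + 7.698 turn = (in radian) 48.61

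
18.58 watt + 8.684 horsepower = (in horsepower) 8.709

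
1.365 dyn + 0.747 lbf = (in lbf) 0.747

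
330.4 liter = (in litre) 330.4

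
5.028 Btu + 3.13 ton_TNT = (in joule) 1.31e+10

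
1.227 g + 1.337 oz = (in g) 39.13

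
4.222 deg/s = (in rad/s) 0.07369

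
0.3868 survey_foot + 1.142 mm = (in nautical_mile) 6.428e-05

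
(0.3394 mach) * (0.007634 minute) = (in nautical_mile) 0.02858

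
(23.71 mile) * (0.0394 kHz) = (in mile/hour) 3.363e+06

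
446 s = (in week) 0.0007374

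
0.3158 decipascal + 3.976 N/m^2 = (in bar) 4.008e-05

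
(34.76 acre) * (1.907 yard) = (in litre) 2.453e+08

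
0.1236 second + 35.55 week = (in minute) 3.583e+05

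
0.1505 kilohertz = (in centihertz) 1.505e+04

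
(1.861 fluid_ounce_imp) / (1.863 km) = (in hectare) 2.838e-12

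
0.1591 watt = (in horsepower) 0.0002134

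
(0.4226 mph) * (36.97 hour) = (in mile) 15.62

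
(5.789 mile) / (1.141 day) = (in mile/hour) 0.2114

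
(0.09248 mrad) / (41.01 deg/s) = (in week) 2.136e-10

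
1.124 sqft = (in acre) 2.58e-05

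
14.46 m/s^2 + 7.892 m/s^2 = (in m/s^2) 22.35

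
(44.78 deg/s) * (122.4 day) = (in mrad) 8.265e+09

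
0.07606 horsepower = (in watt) 56.72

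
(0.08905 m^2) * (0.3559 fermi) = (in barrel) 1.993e-16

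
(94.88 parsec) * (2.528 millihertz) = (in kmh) 2.664e+16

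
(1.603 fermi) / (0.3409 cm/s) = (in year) 1.491e-20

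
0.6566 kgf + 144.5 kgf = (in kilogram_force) 145.2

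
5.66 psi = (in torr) 292.7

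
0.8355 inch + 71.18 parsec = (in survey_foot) 7.206e+18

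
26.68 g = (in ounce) 0.9411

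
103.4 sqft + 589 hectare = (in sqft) 6.34e+07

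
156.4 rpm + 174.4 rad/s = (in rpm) 1822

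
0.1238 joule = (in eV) 7.727e+17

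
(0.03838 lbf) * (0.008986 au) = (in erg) 2.295e+15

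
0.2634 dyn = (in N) 2.634e-06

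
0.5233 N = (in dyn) 5.233e+04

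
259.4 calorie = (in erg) 1.085e+10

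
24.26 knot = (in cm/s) 1248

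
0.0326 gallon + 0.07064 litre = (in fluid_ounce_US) 6.561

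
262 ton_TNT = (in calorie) 2.62e+11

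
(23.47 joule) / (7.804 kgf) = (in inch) 12.07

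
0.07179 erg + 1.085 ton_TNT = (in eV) 2.833e+28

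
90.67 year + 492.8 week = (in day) 3.654e+04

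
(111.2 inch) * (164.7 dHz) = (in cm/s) 4652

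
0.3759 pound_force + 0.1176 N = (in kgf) 0.1825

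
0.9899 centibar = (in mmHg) 7.425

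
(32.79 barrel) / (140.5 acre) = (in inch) 0.000361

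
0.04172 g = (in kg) 4.172e-05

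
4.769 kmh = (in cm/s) 132.5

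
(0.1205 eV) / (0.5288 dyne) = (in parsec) 1.183e-31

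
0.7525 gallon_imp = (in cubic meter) 0.003421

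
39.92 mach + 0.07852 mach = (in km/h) 4.903e+04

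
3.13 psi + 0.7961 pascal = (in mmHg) 161.9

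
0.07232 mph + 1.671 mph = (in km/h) 2.806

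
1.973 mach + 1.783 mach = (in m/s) 1279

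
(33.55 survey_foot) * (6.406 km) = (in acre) 16.19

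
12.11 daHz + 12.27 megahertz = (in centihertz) 1.227e+09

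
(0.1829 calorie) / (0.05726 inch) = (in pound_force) 118.3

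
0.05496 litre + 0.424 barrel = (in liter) 67.47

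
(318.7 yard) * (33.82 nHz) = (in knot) 1.916e-05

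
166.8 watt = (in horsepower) 0.2237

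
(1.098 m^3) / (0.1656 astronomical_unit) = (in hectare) 4.432e-15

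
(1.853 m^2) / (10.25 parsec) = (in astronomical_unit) 3.916e-29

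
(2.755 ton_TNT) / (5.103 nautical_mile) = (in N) 1.22e+06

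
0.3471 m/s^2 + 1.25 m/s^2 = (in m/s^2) 1.597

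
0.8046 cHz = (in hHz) 8.046e-05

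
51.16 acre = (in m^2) 2.07e+05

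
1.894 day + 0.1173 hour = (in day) 1.899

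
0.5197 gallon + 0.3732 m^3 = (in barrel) 2.36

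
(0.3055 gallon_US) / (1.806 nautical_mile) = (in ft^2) 3.722e-06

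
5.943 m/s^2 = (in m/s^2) 5.943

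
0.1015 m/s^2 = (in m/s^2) 0.1015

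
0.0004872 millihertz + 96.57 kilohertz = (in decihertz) 9.657e+05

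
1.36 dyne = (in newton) 1.36e-05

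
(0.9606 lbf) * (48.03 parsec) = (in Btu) 6.002e+15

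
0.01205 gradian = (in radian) 0.0001893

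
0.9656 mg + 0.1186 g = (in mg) 119.6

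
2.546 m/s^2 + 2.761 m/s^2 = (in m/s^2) 5.307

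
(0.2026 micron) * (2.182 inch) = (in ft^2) 1.209e-07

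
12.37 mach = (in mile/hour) 9422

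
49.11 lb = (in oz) 785.8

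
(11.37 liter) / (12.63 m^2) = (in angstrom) 9.002e+06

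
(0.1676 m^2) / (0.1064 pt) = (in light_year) 4.72e-13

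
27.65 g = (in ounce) 0.9753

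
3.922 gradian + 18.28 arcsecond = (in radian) 0.0617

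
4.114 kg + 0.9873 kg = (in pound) 11.25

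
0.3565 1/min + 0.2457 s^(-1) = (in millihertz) 251.6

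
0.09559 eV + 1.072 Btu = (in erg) 1.131e+10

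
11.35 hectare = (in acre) 28.05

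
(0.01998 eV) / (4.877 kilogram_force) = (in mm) 6.693e-20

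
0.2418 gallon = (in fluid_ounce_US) 30.95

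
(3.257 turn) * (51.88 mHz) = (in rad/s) 1.062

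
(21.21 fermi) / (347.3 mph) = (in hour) 3.795e-20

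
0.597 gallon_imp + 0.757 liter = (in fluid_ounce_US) 117.4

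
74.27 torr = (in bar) 0.09902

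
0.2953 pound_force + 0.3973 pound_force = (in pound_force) 0.6926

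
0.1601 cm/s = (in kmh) 0.005764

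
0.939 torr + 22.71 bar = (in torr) 1.703e+04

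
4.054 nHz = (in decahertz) 4.054e-10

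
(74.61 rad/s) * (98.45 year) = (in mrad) 2.316e+14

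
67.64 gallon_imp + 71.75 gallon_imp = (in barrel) 3.986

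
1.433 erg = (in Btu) 1.358e-10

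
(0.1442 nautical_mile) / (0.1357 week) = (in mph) 0.007279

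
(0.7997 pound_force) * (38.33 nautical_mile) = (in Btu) 239.3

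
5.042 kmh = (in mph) 3.133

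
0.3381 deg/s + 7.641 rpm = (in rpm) 7.697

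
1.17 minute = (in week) 0.0001161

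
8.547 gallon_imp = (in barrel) 0.2444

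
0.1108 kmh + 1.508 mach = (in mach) 1.508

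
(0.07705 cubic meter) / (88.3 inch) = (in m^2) 0.03435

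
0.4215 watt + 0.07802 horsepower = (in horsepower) 0.07859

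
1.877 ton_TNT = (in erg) 7.853e+16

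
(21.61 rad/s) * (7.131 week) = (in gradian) 5.933e+09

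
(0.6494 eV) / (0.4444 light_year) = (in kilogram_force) 2.523e-36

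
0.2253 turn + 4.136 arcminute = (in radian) 1.417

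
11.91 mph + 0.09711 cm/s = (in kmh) 19.17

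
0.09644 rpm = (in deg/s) 0.5786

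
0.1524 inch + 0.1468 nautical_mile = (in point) 7.707e+05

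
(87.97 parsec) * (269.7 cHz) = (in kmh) 2.636e+19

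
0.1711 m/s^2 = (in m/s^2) 0.1711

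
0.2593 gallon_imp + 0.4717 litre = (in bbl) 0.01038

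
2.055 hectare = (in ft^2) 2.212e+05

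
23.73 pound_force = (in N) 105.6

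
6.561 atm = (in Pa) 6.648e+05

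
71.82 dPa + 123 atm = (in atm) 123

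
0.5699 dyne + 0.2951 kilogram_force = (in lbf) 0.6506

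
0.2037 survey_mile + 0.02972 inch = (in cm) 3.278e+04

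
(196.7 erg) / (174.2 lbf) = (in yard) 2.776e-08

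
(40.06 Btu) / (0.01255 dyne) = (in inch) 1.326e+13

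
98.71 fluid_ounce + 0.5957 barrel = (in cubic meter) 0.09763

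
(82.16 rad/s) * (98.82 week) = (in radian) 4.91e+09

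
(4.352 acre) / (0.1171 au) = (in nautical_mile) 5.429e-10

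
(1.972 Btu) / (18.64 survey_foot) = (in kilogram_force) 37.34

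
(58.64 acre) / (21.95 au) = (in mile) 4.491e-11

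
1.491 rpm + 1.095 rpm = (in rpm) 2.586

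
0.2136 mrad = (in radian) 0.0002136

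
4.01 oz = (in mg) 1.137e+05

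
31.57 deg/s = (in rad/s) 0.551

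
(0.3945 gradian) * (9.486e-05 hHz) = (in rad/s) 5.878e-05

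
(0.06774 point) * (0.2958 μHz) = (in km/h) 2.545e-11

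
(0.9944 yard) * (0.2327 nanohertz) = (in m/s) 2.116e-10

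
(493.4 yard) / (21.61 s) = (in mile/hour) 46.7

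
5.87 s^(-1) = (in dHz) 58.7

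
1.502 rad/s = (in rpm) 14.34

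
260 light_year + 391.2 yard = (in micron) 2.46e+24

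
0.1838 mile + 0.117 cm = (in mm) 2.958e+05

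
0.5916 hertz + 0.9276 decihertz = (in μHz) 6.844e+05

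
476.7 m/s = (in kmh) 1716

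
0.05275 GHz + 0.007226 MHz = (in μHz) 5.276e+13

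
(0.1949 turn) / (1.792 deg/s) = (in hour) 0.01088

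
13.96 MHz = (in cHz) 1.396e+09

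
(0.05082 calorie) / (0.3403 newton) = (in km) 0.0006248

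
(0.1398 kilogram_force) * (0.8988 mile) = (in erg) 1.983e+10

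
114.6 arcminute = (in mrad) 33.34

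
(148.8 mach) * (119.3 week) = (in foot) 1.199e+13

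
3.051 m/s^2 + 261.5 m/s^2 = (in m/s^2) 264.6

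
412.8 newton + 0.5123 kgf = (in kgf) 42.61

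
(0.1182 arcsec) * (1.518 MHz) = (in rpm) 8.307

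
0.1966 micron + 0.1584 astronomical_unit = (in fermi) 2.37e+25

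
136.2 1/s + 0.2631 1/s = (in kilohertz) 0.1365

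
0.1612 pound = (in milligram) 7.312e+04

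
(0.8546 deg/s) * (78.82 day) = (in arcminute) 3.492e+08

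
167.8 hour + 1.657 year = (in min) 8.81e+05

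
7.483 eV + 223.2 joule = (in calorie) 53.35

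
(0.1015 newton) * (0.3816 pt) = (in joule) 1.366e-05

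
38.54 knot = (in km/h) 71.38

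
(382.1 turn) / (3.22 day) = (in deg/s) 0.4944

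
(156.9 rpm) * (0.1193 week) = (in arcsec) 2.445e+11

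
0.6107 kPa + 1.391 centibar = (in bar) 0.02002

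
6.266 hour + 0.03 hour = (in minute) 377.8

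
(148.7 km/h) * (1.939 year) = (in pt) 7.16e+12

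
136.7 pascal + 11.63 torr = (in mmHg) 12.66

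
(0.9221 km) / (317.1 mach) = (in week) 1.412e-08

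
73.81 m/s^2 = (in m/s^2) 73.81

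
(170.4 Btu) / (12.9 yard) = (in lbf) 3426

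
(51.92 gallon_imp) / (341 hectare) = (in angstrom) 692.2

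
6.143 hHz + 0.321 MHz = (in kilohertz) 321.6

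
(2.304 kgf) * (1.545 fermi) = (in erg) 3.491e-07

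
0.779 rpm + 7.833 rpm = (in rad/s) 0.9018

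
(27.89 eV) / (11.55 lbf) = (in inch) 3.424e-18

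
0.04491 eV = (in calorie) 1.72e-21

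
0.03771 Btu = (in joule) 39.79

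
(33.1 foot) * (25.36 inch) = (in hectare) 0.0006499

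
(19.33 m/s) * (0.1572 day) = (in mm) 2.625e+08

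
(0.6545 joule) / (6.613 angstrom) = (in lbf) 2.225e+08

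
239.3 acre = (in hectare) 96.84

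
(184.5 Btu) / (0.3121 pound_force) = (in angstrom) 1.402e+15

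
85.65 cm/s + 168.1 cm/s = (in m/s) 2.538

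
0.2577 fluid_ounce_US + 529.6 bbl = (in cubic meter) 84.2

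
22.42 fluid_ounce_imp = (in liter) 0.637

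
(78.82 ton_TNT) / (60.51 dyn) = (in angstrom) 5.45e+24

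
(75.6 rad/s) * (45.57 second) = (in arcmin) 1.184e+07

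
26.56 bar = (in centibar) 2656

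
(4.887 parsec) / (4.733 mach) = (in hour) 2.599e+10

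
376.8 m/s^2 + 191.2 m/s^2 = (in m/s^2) 568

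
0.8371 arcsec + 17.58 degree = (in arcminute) 1055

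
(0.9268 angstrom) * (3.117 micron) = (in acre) 7.138e-20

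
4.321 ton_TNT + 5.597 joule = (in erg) 1.808e+17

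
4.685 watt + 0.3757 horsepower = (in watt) 284.8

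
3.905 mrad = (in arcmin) 13.42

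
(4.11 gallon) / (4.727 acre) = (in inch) 3.202e-05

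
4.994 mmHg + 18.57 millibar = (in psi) 0.3659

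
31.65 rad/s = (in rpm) 302.2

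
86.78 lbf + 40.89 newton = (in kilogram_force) 43.53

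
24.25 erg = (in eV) 1.514e+13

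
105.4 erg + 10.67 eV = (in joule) 1.054e-05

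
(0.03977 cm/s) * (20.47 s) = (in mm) 8.141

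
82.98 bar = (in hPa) 8.298e+04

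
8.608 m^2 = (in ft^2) 92.66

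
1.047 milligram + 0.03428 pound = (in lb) 0.03428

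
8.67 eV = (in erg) 1.389e-11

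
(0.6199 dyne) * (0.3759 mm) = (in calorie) 5.569e-10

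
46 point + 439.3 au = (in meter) 6.572e+13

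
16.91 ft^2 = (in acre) 0.0003882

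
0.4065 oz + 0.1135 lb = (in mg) 6.301e+04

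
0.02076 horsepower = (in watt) 15.48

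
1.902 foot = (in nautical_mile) 0.000313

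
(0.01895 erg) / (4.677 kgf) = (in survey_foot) 1.356e-10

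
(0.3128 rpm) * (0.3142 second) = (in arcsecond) 2123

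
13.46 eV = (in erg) 2.157e-11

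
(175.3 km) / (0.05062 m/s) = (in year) 0.1098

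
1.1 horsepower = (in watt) 820.3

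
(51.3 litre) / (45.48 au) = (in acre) 1.863e-18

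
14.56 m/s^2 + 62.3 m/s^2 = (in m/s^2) 76.86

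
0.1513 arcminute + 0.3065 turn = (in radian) 1.926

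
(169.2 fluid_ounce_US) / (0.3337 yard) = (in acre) 4.052e-06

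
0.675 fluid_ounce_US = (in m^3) 1.996e-05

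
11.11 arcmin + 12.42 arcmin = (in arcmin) 23.53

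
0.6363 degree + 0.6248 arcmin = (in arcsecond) 2328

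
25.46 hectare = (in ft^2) 2.74e+06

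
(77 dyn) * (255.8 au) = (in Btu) 2.793e+07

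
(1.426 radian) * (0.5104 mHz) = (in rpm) 0.00695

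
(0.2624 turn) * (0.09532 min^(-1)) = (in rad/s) 0.002619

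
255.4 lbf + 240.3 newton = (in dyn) 1.376e+08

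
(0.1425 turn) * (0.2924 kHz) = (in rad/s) 261.8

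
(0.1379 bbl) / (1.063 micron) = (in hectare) 2.062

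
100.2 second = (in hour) 0.02783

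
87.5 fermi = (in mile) 5.437e-17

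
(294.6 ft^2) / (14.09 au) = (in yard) 1.42e-11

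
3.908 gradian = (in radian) 0.06139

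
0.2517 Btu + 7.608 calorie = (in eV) 1.856e+21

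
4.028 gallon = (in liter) 15.25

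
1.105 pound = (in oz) 17.68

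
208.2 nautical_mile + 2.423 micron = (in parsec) 1.25e-11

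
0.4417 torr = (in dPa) 588.9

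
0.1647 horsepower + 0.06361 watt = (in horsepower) 0.1648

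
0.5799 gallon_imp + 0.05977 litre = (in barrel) 0.01696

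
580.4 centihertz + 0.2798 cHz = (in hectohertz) 0.05807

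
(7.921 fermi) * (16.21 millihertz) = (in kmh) 4.622e-16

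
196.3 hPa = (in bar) 0.1963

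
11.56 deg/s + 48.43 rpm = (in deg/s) 302.1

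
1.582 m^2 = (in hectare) 0.0001582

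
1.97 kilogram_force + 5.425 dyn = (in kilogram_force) 1.97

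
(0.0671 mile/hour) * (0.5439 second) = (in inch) 0.6423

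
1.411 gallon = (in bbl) 0.0336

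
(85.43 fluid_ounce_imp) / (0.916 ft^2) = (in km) 2.852e-05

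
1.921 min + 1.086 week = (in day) 7.603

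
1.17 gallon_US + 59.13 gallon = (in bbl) 1.436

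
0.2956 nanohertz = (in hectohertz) 2.956e-12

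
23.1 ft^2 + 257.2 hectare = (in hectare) 257.2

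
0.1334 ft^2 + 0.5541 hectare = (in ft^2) 5.964e+04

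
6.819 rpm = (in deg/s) 40.91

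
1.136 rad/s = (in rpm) 10.85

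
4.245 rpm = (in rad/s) 0.4445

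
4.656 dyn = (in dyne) 4.656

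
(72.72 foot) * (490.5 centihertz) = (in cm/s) 1.087e+04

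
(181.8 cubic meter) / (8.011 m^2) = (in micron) 2.269e+07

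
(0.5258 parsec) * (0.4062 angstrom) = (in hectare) 65.9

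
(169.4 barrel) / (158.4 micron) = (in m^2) 1.7e+05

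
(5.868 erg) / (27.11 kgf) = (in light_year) 2.333e-25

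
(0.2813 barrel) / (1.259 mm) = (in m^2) 35.52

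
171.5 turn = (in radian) 1078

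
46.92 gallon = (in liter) 177.6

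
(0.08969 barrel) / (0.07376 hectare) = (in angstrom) 1.933e+05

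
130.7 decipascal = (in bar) 0.0001307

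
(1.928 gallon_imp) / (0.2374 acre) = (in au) 6.098e-17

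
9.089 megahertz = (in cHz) 9.089e+08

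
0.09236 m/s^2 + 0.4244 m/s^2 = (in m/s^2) 0.5168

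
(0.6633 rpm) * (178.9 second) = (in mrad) 1.243e+04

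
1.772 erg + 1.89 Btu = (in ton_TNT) 4.766e-07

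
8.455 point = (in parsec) 9.666e-20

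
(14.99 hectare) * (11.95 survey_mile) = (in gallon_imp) 6.341e+11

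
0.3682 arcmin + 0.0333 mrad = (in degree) 0.008045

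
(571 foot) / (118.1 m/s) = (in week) 2.437e-06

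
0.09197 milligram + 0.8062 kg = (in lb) 1.777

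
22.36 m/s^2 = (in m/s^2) 22.36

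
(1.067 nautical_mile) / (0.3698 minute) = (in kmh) 320.6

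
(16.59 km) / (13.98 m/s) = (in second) 1187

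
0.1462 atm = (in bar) 0.1481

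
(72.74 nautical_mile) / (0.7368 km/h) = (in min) 1.097e+04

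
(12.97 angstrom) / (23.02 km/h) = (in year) 6.432e-18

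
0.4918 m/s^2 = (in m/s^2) 0.4918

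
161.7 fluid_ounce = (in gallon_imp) 1.052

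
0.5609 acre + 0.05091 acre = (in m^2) 2476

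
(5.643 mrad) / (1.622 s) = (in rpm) 0.03322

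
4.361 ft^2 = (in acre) 0.0001001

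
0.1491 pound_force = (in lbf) 0.1491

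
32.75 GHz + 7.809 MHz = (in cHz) 3.276e+12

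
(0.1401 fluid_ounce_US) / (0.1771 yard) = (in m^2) 2.559e-05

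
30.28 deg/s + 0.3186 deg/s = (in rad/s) 0.534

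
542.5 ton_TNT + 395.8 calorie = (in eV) 1.417e+31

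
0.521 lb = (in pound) 0.521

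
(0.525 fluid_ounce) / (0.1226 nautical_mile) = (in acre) 1.69e-11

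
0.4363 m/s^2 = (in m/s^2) 0.4363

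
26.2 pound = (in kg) 11.88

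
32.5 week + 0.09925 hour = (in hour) 5460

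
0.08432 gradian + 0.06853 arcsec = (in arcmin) 4.554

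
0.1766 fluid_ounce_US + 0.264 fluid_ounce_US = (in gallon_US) 0.003442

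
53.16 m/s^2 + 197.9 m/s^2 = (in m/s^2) 251.1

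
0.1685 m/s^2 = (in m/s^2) 0.1685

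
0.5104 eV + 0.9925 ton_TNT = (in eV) 2.592e+28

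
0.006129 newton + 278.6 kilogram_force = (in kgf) 278.6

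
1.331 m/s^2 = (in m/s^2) 1.331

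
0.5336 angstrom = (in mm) 5.336e-08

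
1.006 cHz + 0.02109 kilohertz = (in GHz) 2.11e-08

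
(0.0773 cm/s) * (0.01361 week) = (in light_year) 6.726e-16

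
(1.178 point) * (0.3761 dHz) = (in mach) 4.59e-08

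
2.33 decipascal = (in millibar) 0.00233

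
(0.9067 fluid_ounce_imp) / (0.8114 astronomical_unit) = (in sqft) 2.285e-15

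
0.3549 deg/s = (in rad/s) 0.006194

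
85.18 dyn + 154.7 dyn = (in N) 0.002399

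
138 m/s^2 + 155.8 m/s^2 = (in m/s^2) 293.8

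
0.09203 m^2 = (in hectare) 9.203e-06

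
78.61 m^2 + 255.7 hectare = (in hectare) 255.7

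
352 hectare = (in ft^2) 3.789e+07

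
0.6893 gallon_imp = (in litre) 3.134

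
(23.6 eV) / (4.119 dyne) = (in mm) 9.18e-11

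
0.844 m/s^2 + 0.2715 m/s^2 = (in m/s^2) 1.115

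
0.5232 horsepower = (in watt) 390.2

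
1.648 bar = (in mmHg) 1236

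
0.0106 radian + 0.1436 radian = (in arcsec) 3.181e+04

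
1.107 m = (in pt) 3138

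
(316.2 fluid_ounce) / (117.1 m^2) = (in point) 0.2264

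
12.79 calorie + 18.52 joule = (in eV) 4.496e+20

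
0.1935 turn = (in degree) 69.66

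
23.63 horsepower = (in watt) 1.762e+04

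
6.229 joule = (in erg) 6.229e+07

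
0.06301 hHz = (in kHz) 0.006301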